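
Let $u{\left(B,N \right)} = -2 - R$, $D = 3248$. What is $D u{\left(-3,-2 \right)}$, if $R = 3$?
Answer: $-16240$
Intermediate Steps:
$u{\left(B,N \right)} = -5$ ($u{\left(B,N \right)} = -2 - 3 = -5$)
$D u{\left(-3,-2 \right)} = 3248 \left(-5\right) = -16240$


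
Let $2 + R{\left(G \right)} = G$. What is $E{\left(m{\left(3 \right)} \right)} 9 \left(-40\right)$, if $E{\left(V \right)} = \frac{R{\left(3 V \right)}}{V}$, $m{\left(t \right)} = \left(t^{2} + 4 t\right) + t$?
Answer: $-1050$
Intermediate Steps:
$R{\left(G \right)} = -2 + G$
$m{\left(t \right)} = t^{2} + 5 t$
$E{\left(V \right)} = \frac{-2 + 3 V}{V}$
$E{\left(m{\left(3 \right)} \right)} 9 \left(-40\right) = \left(3 - \frac{2}{3 \left(5 + 3\right)}\right) 9 \left(-40\right) = \left(3 - \frac{2}{3 \cdot 8}\right) 9 \left(-40\right) = \left(3 - \frac{2}{24}\right) 9 \left(-40\right) = \left(3 - \frac{1}{12}\right) 9 \left(-40\right) = \frac{35}{12} \cdot 9 \left(-40\right) = \frac{105}{4} \left(-40\right) = -1050$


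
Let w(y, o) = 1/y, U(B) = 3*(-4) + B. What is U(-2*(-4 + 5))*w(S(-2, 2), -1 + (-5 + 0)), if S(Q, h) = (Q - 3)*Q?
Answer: -7/5 ≈ -1.4000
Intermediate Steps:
S(Q, h) = Q*(-3 + Q) (S(Q, h) = (-3 + Q)*Q = Q*(-3 + Q))
U(B) = -12 + B
U(-2*(-4 + 5))*w(S(-2, 2), -1 + (-5 + 0)) = (-12 - 2*(-4 + 5))/((-2*(-3 - 2))) = (-12 - 2*1)/((-2*(-5))) = (-12 - 2)/10 = -14*⅒ = -7/5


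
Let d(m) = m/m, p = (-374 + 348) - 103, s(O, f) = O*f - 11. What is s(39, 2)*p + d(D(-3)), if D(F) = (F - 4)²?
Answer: -8642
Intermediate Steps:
s(O, f) = -11 + O*f
p = -129 (p = -26 - 103 = -129)
D(F) = (-4 + F)²
d(m) = 1
s(39, 2)*p + d(D(-3)) = (-11 + 39*2)*(-129) + 1 = (-11 + 78)*(-129) + 1 = 67*(-129) + 1 = -8643 + 1 = -8642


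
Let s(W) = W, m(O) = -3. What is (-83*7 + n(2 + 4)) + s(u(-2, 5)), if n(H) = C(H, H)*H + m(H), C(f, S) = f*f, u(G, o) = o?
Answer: -363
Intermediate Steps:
C(f, S) = f**2
n(H) = -3 + H**3 (n(H) = H**2*H - 3 = H**3 - 3 = -3 + H**3)
(-83*7 + n(2 + 4)) + s(u(-2, 5)) = (-83*7 + (-3 + (2 + 4)**3)) + 5 = (-581 + (-3 + 6**3)) + 5 = (-581 + (-3 + 216)) + 5 = (-581 + 213) + 5 = -368 + 5 = -363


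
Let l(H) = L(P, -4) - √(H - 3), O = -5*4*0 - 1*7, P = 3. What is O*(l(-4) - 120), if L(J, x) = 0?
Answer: 840 + 7*I*√7 ≈ 840.0 + 18.52*I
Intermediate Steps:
O = -7 (O = -20*0 - 7 = 0 - 7 = -7)
l(H) = -√(-3 + H) (l(H) = 0 - √(H - 3) = 0 - √(-3 + H) = -√(-3 + H))
O*(l(-4) - 120) = -7*(-√(-3 - 4) - 120) = -7*(-√(-7) - 120) = -7*(-I*√7 - 120) = -7*(-120 - I*√7) = 840 + 7*I*√7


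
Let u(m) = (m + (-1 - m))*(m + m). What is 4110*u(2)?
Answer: -16440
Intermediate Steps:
u(m) = -2*m
4110*u(2) = 4110*(-2*2) = 4110*(-4) = -16440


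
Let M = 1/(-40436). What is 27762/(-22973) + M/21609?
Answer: -24257922692261/20073382950852 ≈ -1.2085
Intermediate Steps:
M = -1/40436 ≈ -2.4730e-5
27762/(-22973) + M/21609 = 27762/(-22973) - 1/40436/21609 = 27762*(-1/22973) - 1/40436*1/21609 = -27762/22973 - 1/873781524 = -24257922692261/20073382950852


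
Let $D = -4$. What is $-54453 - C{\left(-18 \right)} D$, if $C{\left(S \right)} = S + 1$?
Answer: $-54521$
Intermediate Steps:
$C{\left(S \right)} = 1 + S$
$-54453 - C{\left(-18 \right)} D = -54453 - \left(1 - 18\right) \left(-4\right) = -54453 - \left(-17\right) \left(-4\right) = -54453 - 68 = -54521$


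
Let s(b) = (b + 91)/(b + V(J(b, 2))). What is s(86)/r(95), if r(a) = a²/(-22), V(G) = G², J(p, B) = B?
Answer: -649/135375 ≈ -0.0047941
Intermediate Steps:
r(a) = -a²/22
s(b) = (91 + b)/(4 + b) (s(b) = (b + 91)/(b + 2²) = (91 + b)/(b + 4) = (91 + b)/(4 + b))
s(86)/r(95) = ((91 + 86)/(4 + 86))/((-1/22*95²)) = (177/90)/((-1/22*9025)) = ((1/90)*177)/(-9025/22) = (59/30)*(-22/9025) = -649/135375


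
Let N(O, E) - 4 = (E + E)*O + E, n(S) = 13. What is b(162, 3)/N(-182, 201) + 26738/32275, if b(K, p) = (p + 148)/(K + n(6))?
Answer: 13655249253/16483262075 ≈ 0.82843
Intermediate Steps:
b(K, p) = (148 + p)/(13 + K) (b(K, p) = (p + 148)/(K + 13) = (148 + p)/(13 + K))
N(O, E) = 4 + E + 2*E*O (N(O, E) = 4 + ((E + E)*O + E) = 4 + ((2*E)*O + E) = 4 + (2*E*O + E) = 4 + (E + 2*E*O) = 4 + E + 2*E*O)
b(162, 3)/N(-182, 201) + 26738/32275 = ((148 + 3)/(13 + 162))/(4 + 201 + 2*201*(-182)) + 26738/32275 = (151/175)/(4 + 201 - 73164) + 26738*(1/32275) = ((1/175)*151)/(-72959) + 26738/32275 = (151/175)*(-1/72959) + 26738/32275 = -151/12767825 + 26738/32275 = 13655249253/16483262075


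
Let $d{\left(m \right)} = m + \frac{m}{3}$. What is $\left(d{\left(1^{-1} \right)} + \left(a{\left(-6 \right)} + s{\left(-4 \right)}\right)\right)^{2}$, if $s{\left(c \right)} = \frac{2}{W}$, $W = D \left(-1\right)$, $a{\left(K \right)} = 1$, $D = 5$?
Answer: $\frac{841}{225} \approx 3.7378$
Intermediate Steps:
$W = -5$ ($W = 5 \left(-1\right) = -5$)
$s{\left(c \right)} = - \frac{2}{5}$ ($s{\left(c \right)} = \frac{2}{-5} = 2 \left(- \frac{1}{5}\right) = - \frac{2}{5}$)
$d{\left(m \right)} = \frac{4 m}{3}$ ($d{\left(m \right)} = m + m \frac{1}{3} = m + \frac{m}{3} = \frac{4 m}{3}$)
$\left(d{\left(1^{-1} \right)} + \left(a{\left(-6 \right)} + s{\left(-4 \right)}\right)\right)^{2} = \left(\frac{4}{3 \cdot 1} + \left(1 - \frac{2}{5}\right)\right)^{2} = \left(\frac{4}{3} \cdot 1 + \frac{3}{5}\right)^{2} = \left(\frac{4}{3} + \frac{3}{5}\right)^{2} = \left(\frac{29}{15}\right)^{2} = \frac{841}{225}$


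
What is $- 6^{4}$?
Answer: $-1296$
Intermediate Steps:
$- 6^{4} = \left(-1\right) 1296 = -1296$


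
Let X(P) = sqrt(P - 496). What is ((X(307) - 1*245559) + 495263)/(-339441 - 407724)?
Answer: -249704/747165 - I*sqrt(21)/249055 ≈ -0.3342 - 1.84e-5*I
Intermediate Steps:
X(P) = sqrt(-496 + P)
((X(307) - 1*245559) + 495263)/(-339441 - 407724) = ((sqrt(-496 + 307) - 1*245559) + 495263)/(-339441 - 407724) = ((sqrt(-189) - 245559) + 495263)/(-747165) = ((3*I*sqrt(21) - 245559) + 495263)*(-1/747165) = ((-245559 + 3*I*sqrt(21)) + 495263)*(-1/747165) = (249704 + 3*I*sqrt(21))*(-1/747165) = -249704/747165 - I*sqrt(21)/249055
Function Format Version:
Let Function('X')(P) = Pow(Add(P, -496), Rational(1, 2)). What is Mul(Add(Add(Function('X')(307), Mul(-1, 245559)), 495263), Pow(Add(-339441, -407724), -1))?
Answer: Add(Rational(-249704, 747165), Mul(Rational(-1, 249055), I, Pow(21, Rational(1, 2)))) ≈ Add(-0.33420, Mul(-1.8400e-5, I))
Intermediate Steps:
Function('X')(P) = Pow(Add(-496, P), Rational(1, 2))
Mul(Add(Add(Function('X')(307), Mul(-1, 245559)), 495263), Pow(Add(-339441, -407724), -1)) = Mul(Add(Add(Pow(Add(-496, 307), Rational(1, 2)), Mul(-1, 245559)), 495263), Pow(Add(-339441, -407724), -1)) = Mul(Add(Add(Pow(-189, Rational(1, 2)), -245559), 495263), Pow(-747165, -1)) = Mul(Add(Add(Mul(3, I, Pow(21, Rational(1, 2))), -245559), 495263), Rational(-1, 747165)) = Mul(Add(Add(-245559, Mul(3, I, Pow(21, Rational(1, 2)))), 495263), Rational(-1, 747165)) = Mul(Add(249704, Mul(3, I, Pow(21, Rational(1, 2)))), Rational(-1, 747165)) = Add(Rational(-249704, 747165), Mul(Rational(-1, 249055), I, Pow(21, Rational(1, 2))))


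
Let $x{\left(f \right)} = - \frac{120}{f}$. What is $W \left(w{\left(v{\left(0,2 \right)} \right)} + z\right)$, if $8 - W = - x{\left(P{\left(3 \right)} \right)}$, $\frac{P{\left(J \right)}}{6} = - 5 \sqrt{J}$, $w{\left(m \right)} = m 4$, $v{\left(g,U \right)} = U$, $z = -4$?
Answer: $32 + \frac{16 \sqrt{3}}{3} \approx 41.238$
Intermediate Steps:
$w{\left(m \right)} = 4 m$
$P{\left(J \right)} = - 30 \sqrt{J}$ ($P{\left(J \right)} = 6 \left(- 5 \sqrt{J}\right) = - 30 \sqrt{J}$)
$W = 8 + \frac{4 \sqrt{3}}{3}$ ($W = 8 - - \frac{-120}{\left(-30\right) \sqrt{3}} = 8 - - \left(-120\right) \left(- \frac{\sqrt{3}}{90}\right) = 8 - - \frac{4 \sqrt{3}}{3} = 8 + \frac{4 \sqrt{3}}{3} \approx 10.309$)
$W \left(w{\left(v{\left(0,2 \right)} \right)} + z\right) = \left(8 + \frac{4 \sqrt{3}}{3}\right) \left(4 \cdot 2 - 4\right) = \left(8 + \frac{4 \sqrt{3}}{3}\right) \left(8 - 4\right) = \left(8 + \frac{4 \sqrt{3}}{3}\right) 4 = 32 + \frac{16 \sqrt{3}}{3}$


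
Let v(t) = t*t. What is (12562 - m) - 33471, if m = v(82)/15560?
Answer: -81337691/3890 ≈ -20909.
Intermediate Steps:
v(t) = t²
m = 1681/3890 (m = 82²/15560 = 6724*(1/15560) = 1681/3890 ≈ 0.43213)
(12562 - m) - 33471 = (12562 - 1*1681/3890) - 33471 = (12562 - 1681/3890) - 33471 = 48864499/3890 - 33471 = -81337691/3890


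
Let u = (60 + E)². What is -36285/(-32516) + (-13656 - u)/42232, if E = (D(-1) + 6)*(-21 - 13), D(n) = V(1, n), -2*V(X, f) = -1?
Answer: 61375597/343303928 ≈ 0.17878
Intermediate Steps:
V(X, f) = ½ (V(X, f) = -½*(-1) = ½)
D(n) = ½
E = -221 (E = (½ + 6)*(-21 - 13) = (13/2)*(-34) = -221)
u = 25921 (u = (60 - 221)² = (-161)² = 25921)
-36285/(-32516) + (-13656 - u)/42232 = -36285/(-32516) + (-13656 - 1*25921)/42232 = -36285*(-1/32516) + (-13656 - 25921)*(1/42232) = 36285/32516 - 39577*1/42232 = 36285/32516 - 39577/42232 = 61375597/343303928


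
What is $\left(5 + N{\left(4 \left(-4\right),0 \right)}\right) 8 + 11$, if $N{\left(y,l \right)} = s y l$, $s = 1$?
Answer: $51$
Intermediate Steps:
$N{\left(y,l \right)} = l y$ ($N{\left(y,l \right)} = 1 y l = y l = l y$)
$\left(5 + N{\left(4 \left(-4\right),0 \right)}\right) 8 + 11 = \left(5 + 0 \cdot 4 \left(-4\right)\right) 8 + 11 = \left(5 + 0 \left(-16\right)\right) 8 + 11 = \left(5 + 0\right) 8 + 11 = 5 \cdot 8 + 11 = 40 + 11 = 51$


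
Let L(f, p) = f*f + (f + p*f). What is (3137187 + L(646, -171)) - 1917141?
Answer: 1527542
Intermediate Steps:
L(f, p) = f + f² + f*p (L(f, p) = f² + (f + f*p) = f + f² + f*p)
(3137187 + L(646, -171)) - 1917141 = (3137187 + 646*(1 + 646 - 171)) - 1917141 = (3137187 + 646*476) - 1917141 = (3137187 + 307496) - 1917141 = 3444683 - 1917141 = 1527542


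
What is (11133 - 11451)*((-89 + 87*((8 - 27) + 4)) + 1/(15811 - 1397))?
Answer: 3194805285/7207 ≈ 4.4329e+5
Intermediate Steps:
(11133 - 11451)*((-89 + 87*((8 - 27) + 4)) + 1/(15811 - 1397)) = -318*((-89 + 87*(-19 + 4)) + 1/14414) = -318*((-89 + 87*(-15)) + 1/14414) = -318*((-89 - 1305) + 1/14414) = -318*(-1394 + 1/14414) = -318*(-20093115/14414) = 3194805285/7207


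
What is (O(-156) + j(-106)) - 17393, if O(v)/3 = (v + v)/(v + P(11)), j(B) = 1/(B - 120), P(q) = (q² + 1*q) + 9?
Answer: -19583583/1130 ≈ -17331.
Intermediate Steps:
P(q) = 9 + q + q² (P(q) = (q² + q) + 9 = (q + q²) + 9 = 9 + q + q²)
j(B) = 1/(-120 + B)
O(v) = 6*v/(141 + v) (O(v) = 3*((v + v)/(v + (9 + 11 + 11²))) = 3*((2*v)/(v + (9 + 11 + 121))) = 3*((2*v)/(v + 141)) = 3*((2*v)/(141 + v)) = 3*(2*v/(141 + v)) = 6*v/(141 + v))
(O(-156) + j(-106)) - 17393 = (6*(-156)/(141 - 156) + 1/(-120 - 106)) - 17393 = (6*(-156)/(-15) + 1/(-226)) - 17393 = (6*(-156)*(-1/15) - 1/226) - 17393 = (312/5 - 1/226) - 17393 = 70507/1130 - 17393 = -19583583/1130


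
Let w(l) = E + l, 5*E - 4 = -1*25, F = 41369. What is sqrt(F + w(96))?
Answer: 2*sqrt(259130)/5 ≈ 203.62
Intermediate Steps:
E = -21/5 (E = 4/5 + (-1*25)/5 = 4/5 + (1/5)*(-25) = 4/5 - 5 = -21/5 ≈ -4.2000)
w(l) = -21/5 + l
sqrt(F + w(96)) = sqrt(41369 + (-21/5 + 96)) = sqrt(41369 + 459/5) = sqrt(207304/5) = 2*sqrt(259130)/5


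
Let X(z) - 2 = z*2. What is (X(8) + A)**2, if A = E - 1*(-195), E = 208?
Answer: 177241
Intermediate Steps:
X(z) = 2 + 2*z (X(z) = 2 + z*2 = 2 + 2*z)
A = 403 (A = 208 - 1*(-195) = 208 + 195 = 403)
(X(8) + A)**2 = ((2 + 2*8) + 403)**2 = ((2 + 16) + 403)**2 = (18 + 403)**2 = 421**2 = 177241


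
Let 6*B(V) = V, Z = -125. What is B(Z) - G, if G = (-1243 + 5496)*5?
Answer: -127715/6 ≈ -21286.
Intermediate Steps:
B(V) = V/6
G = 21265 (G = 4253*5 = 21265)
B(Z) - G = (1/6)*(-125) - 1*21265 = -125/6 - 21265 = -127715/6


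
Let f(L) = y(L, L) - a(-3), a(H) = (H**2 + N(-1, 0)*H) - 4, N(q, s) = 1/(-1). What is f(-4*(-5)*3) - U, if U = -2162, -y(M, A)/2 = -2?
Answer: 2158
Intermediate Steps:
y(M, A) = 4 (y(M, A) = -2*(-2) = 4)
N(q, s) = -1
a(H) = -4 + H**2 - H (a(H) = (H**2 - H) - 4 = -4 + H**2 - H)
f(L) = -4 (f(L) = 4 - (-4 + (-3)**2 - 1*(-3)) = 4 - (-4 + 9 + 3) = 4 - 1*8 = 4 - 8 = -4)
f(-4*(-5)*3) - U = -4 - 1*(-2162) = -4 + 2162 = 2158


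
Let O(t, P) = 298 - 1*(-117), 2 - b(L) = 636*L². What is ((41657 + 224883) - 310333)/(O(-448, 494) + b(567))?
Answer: 43793/204466587 ≈ 0.00021418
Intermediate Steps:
b(L) = 2 - 636*L²
O(t, P) = 415 (O(t, P) = 298 + 117 = 415)
((41657 + 224883) - 310333)/(O(-448, 494) + b(567)) = ((41657 + 224883) - 310333)/(415 + (2 - 636*567²)) = (266540 - 310333)/(415 + (2 - 636*321489)) = -43793/(415 + (2 - 204467004)) = -43793/(415 - 204467002) = -43793/(-204466587) = -43793*(-1/204466587) = 43793/204466587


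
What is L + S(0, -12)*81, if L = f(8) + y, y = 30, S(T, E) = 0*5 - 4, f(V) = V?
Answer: -286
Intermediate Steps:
S(T, E) = -4 (S(T, E) = 0 - 4 = -4)
L = 38 (L = 8 + 30 = 38)
L + S(0, -12)*81 = 38 - 4*81 = 38 - 324 = -286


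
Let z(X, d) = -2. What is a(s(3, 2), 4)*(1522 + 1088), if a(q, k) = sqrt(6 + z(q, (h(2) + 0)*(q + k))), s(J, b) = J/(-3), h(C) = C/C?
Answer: 5220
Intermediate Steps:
h(C) = 1
s(J, b) = -J/3 (s(J, b) = J*(-1/3) = -J/3)
a(q, k) = 2 (a(q, k) = sqrt(6 - 2) = sqrt(4) = 2)
a(s(3, 2), 4)*(1522 + 1088) = 2*(1522 + 1088) = 2*2610 = 5220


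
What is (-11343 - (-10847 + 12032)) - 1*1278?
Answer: -13806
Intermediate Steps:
(-11343 - (-10847 + 12032)) - 1*1278 = (-11343 - 1*1185) - 1278 = (-11343 - 1185) - 1278 = -12528 - 1278 = -13806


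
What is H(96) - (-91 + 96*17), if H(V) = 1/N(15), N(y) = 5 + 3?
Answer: -12327/8 ≈ -1540.9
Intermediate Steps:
N(y) = 8
H(V) = ⅛ (H(V) = 1/8 = ⅛)
H(96) - (-91 + 96*17) = ⅛ - (-91 + 96*17) = ⅛ - (-91 + 1632) = ⅛ - 1*1541 = ⅛ - 1541 = -12327/8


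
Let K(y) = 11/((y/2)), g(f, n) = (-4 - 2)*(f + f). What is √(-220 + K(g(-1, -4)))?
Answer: I*√7854/6 ≈ 14.77*I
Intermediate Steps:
g(f, n) = -12*f
K(y) = 22/y (K(y) = 11/((y*(½))) = 11/((y/2)) = 11*(2/y) = 22/y)
√(-220 + K(g(-1, -4))) = √(-220 + 22/((-12*(-1)))) = √(-220 + 22/12) = √(-220 + 22*(1/12)) = √(-220 + 11/6) = √(-1309/6) = I*√7854/6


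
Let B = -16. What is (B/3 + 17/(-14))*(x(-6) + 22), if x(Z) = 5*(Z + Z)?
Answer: 5225/21 ≈ 248.81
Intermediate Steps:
x(Z) = 10*Z (x(Z) = 5*(2*Z) = 10*Z)
(B/3 + 17/(-14))*(x(-6) + 22) = (-16/3 + 17/(-14))*(10*(-6) + 22) = (-16*⅓ + 17*(-1/14))*(-60 + 22) = (-16/3 - 17/14)*(-38) = -275/42*(-38) = 5225/21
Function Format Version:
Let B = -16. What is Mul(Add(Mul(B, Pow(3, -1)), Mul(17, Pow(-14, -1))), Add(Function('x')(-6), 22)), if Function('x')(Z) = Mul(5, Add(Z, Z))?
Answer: Rational(5225, 21) ≈ 248.81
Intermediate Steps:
Function('x')(Z) = Mul(10, Z) (Function('x')(Z) = Mul(5, Mul(2, Z)) = Mul(10, Z))
Mul(Add(Mul(B, Pow(3, -1)), Mul(17, Pow(-14, -1))), Add(Function('x')(-6), 22)) = Mul(Add(Mul(-16, Pow(3, -1)), Mul(17, Pow(-14, -1))), Add(Mul(10, -6), 22)) = Mul(Add(Mul(-16, Rational(1, 3)), Mul(17, Rational(-1, 14))), Add(-60, 22)) = Mul(Add(Rational(-16, 3), Rational(-17, 14)), -38) = Mul(Rational(-275, 42), -38) = Rational(5225, 21)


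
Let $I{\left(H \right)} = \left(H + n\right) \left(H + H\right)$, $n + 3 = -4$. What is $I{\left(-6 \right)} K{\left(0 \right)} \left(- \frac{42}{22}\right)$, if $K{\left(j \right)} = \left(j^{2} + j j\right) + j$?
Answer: $0$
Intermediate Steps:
$n = -7$ ($n = -3 - 4 = -7$)
$K{\left(j \right)} = j + 2 j^{2}$ ($K{\left(j \right)} = \left(j^{2} + j^{2}\right) + j = 2 j^{2} + j = j + 2 j^{2}$)
$I{\left(H \right)} = 2 H \left(-7 + H\right)$ ($I{\left(H \right)} = \left(H - 7\right) \left(H + H\right) = \left(-7 + H\right) 2 H = 2 H \left(-7 + H\right)$)
$I{\left(-6 \right)} K{\left(0 \right)} \left(- \frac{42}{22}\right) = 2 \left(-6\right) \left(-7 - 6\right) 0 \left(1 + 2 \cdot 0\right) \left(- \frac{42}{22}\right) = 2 \left(-6\right) \left(-13\right) 0 \left(1 + 0\right) \left(\left(-42\right) \frac{1}{22}\right) = 156 \cdot 0 \cdot 1 \left(- \frac{21}{11}\right) = 156 \cdot 0 \left(- \frac{21}{11}\right) = 0 \left(- \frac{21}{11}\right) = 0$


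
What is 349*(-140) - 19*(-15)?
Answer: -48575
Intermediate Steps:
349*(-140) - 19*(-15) = -48860 + 285 = -48575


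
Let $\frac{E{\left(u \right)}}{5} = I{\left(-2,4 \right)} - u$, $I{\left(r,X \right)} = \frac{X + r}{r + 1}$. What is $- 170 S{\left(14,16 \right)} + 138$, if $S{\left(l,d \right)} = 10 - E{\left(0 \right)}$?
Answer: $-3262$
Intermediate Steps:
$I{\left(r,X \right)} = \frac{X + r}{1 + r}$
$E{\left(u \right)} = -10 - 5 u$ ($E{\left(u \right)} = 5 \left(\frac{4 - 2}{1 - 2} - u\right) = 5 \left(\frac{1}{-1} \cdot 2 - u\right) = 5 \left(\left(-1\right) 2 - u\right) = 5 \left(-2 - u\right) = -10 - 5 u$)
$S{\left(l,d \right)} = 20$ ($S{\left(l,d \right)} = 10 - \left(-10 - 0\right) = 10 - \left(-10 + 0\right) = 10 - -10 = 10 + 10 = 20$)
$- 170 S{\left(14,16 \right)} + 138 = \left(-170\right) 20 + 138 = -3400 + 138 = -3262$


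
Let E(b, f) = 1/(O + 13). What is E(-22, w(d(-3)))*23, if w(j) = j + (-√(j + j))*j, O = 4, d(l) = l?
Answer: 23/17 ≈ 1.3529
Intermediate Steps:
w(j) = j - √2*j^(3/2) (w(j) = j + (-√(2*j))*j = j + (-√2*√j)*j = j - √2*j^(3/2))
E(b, f) = 1/17 (E(b, f) = 1/(4 + 13) = 1/17)
E(-22, w(d(-3)))*23 = (1/17)*23 = 23/17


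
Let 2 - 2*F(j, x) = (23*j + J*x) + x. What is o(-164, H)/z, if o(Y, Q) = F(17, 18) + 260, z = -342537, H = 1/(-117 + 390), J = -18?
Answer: -437/685074 ≈ -0.00063789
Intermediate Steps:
F(j, x) = 1 - 23*j/2 + 17*x/2 (F(j, x) = 1 - ((23*j - 18*x) + x)/2 = 1 - ((-18*x + 23*j) + x)/2 = 1 - (-17*x + 23*j)/2 = 1 + (-23*j/2 + 17*x/2) = 1 - 23*j/2 + 17*x/2)
H = 1/273 ≈ 0.0036630
o(Y, Q) = 437/2 (o(Y, Q) = (1 - 23/2*17 + (17/2)*18) + 260 = (1 - 391/2 + 153) + 260 = -83/2 + 260 = 437/2)
o(-164, H)/z = (437/2)/(-342537) = (437/2)*(-1/342537) = -437/685074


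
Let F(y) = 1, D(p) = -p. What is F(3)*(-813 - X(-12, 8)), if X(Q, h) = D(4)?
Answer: -809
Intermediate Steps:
X(Q, h) = -4 (X(Q, h) = -1*4 = -4)
F(3)*(-813 - X(-12, 8)) = 1*(-813 - 1*(-4)) = 1*(-813 + 4) = 1*(-809) = -809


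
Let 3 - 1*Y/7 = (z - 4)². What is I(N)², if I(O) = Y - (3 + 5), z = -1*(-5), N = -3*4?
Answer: 36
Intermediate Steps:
N = -12
z = 5
Y = 14 (Y = 21 - 7*(5 - 4)² = 21 - 7*1² = 21 - 7*1 = 21 - 7 = 14)
I(O) = 6 (I(O) = 14 - (3 + 5) = 14 - 1*8 = 14 - 8 = 6)
I(N)² = 6² = 36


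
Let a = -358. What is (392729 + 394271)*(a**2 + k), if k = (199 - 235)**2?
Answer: 101885020000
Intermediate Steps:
k = 1296 (k = (-36)**2 = 1296)
(392729 + 394271)*(a**2 + k) = (392729 + 394271)*((-358)**2 + 1296) = 787000*(128164 + 1296) = 787000*129460 = 101885020000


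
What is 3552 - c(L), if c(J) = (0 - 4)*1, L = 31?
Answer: 3556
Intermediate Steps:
c(J) = -4 (c(J) = -4*1 = -4)
3552 - c(L) = 3552 - 1*(-4) = 3552 + 4 = 3556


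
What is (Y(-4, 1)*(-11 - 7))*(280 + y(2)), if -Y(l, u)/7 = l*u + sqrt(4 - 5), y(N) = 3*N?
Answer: -144144 + 36036*I ≈ -1.4414e+5 + 36036.0*I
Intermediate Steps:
Y(l, u) = -7*I - 7*l*u (Y(l, u) = -7*(l*u + sqrt(4 - 5)) = -7*(l*u + sqrt(-1)) = -7*(l*u + I) = -7*(I + l*u) = -7*I - 7*l*u)
(Y(-4, 1)*(-11 - 7))*(280 + y(2)) = ((-7*I - 7*(-4)*1)*(-11 - 7))*(280 + 3*2) = ((-7*I + 28)*(-18))*(280 + 6) = ((28 - 7*I)*(-18))*286 = (-504 + 126*I)*286 = -144144 + 36036*I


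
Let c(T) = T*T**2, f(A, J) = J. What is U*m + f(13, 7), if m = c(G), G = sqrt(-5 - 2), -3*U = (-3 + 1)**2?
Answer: 7 + 28*I*sqrt(7)/3 ≈ 7.0 + 24.694*I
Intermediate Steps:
U = -4/3 (U = -(-3 + 1)**2/3 = -1/3*(-2)**2 = -1/3*4 = -4/3 ≈ -1.3333)
G = I*sqrt(7) (G = sqrt(-7) = I*sqrt(7) ≈ 2.6458*I)
c(T) = T**3
m = -7*I*sqrt(7) (m = (I*sqrt(7))**3 = -7*I*sqrt(7) ≈ -18.52*I)
U*m + f(13, 7) = -(-28)*I*sqrt(7)/3 + 7 = 28*I*sqrt(7)/3 + 7 = 7 + 28*I*sqrt(7)/3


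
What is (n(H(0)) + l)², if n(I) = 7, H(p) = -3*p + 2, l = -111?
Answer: 10816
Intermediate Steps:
H(p) = 2 - 3*p
(n(H(0)) + l)² = (7 - 111)² = (-104)² = 10816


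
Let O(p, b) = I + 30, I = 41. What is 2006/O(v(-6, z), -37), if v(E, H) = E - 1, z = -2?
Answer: 2006/71 ≈ 28.254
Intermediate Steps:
v(E, H) = -1 + E
O(p, b) = 71 (O(p, b) = 41 + 30 = 71)
2006/O(v(-6, z), -37) = 2006/71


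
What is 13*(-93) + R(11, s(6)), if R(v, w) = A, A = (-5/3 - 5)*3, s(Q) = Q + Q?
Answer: -1229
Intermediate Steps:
s(Q) = 2*Q
A = -20 (A = (-5*⅓ - 5)*3 = (-5/3 - 5)*3 = -20/3*3 = -20)
R(v, w) = -20
13*(-93) + R(11, s(6)) = 13*(-93) - 20 = -1209 - 20 = -1229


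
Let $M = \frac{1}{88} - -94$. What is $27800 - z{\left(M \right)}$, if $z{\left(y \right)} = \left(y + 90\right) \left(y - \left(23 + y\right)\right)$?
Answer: $\frac{2818839}{88} \approx 32032.0$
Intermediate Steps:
$M = \frac{8273}{88}$ ($M = \frac{1}{88} + 94 = \frac{8273}{88} \approx 94.011$)
$z{\left(y \right)} = -2070 - 23 y$ ($z{\left(y \right)} = \left(90 + y\right) \left(-23\right) = -2070 - 23 y$)
$27800 - z{\left(M \right)} = 27800 - \left(-2070 - \frac{190279}{88}\right) = 27800 - - \frac{372439}{88} = 27800 + \frac{372439}{88} = \frac{2818839}{88}$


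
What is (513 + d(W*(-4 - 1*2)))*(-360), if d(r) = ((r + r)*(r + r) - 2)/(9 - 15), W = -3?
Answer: -107040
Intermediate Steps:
d(r) = 1/3 - 2*r**2/3 (d(r) = ((2*r)*(2*r) - 2)/(-6) = (4*r**2 - 2)*(-1/6) = (-2 + 4*r**2)*(-1/6) = 1/3 - 2*r**2/3)
(513 + d(W*(-4 - 1*2)))*(-360) = (513 + (1/3 - 2*9*(-4 - 1*2)**2/3))*(-360) = (513 + (1/3 - 2*9*(-4 - 2)**2/3))*(-360) = (513 + (1/3 - 2*(-3*(-6))**2/3))*(-360) = (513 + (1/3 - 2/3*18**2))*(-360) = (513 + (1/3 - 2/3*324))*(-360) = (513 + (1/3 - 216))*(-360) = (513 - 647/3)*(-360) = (892/3)*(-360) = -107040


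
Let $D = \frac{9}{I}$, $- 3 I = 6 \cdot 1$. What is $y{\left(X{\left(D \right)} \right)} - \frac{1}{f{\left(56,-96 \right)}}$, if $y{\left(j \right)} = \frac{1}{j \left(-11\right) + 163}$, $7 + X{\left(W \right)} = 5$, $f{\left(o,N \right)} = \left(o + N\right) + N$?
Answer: $\frac{321}{25160} \approx 0.012758$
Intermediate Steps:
$I = -2$ ($I = - \frac{6 \cdot 1}{3} = \left(- \frac{1}{3}\right) 6 = -2$)
$f{\left(o,N \right)} = o + 2 N$ ($f{\left(o,N \right)} = \left(N + o\right) + N = o + 2 N$)
$D = - \frac{9}{2}$ ($D = \frac{9}{-2} = 9 \left(- \frac{1}{2}\right) = - \frac{9}{2} \approx -4.5$)
$X{\left(W \right)} = -2$ ($X{\left(W \right)} = -7 + 5 = -2$)
$y{\left(j \right)} = \frac{1}{163 - 11 j}$ ($y{\left(j \right)} = \frac{1}{- 11 j + 163} = \frac{1}{163 - 11 j}$)
$y{\left(X{\left(D \right)} \right)} - \frac{1}{f{\left(56,-96 \right)}} = - \frac{1}{-163 + 11 \left(-2\right)} - \frac{1}{56 + 2 \left(-96\right)} = - \frac{1}{-163 - 22} - \frac{1}{56 - 192} = - \frac{1}{-185} - \frac{1}{-136} = \left(-1\right) \left(- \frac{1}{185}\right) - - \frac{1}{136} = \frac{1}{185} + \frac{1}{136} = \frac{321}{25160}$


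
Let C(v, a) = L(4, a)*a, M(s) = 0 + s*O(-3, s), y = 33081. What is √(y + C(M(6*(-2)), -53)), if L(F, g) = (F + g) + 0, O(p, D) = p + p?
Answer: √35678 ≈ 188.89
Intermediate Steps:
O(p, D) = 2*p
L(F, g) = F + g
M(s) = -6*s (M(s) = 0 + s*(2*(-3)) = 0 + s*(-6) = 0 - 6*s = -6*s)
C(v, a) = a*(4 + a) (C(v, a) = (4 + a)*a = a*(4 + a))
√(y + C(M(6*(-2)), -53)) = √(33081 - 53*(4 - 53)) = √(33081 - 53*(-49)) = √(33081 + 2597) = √35678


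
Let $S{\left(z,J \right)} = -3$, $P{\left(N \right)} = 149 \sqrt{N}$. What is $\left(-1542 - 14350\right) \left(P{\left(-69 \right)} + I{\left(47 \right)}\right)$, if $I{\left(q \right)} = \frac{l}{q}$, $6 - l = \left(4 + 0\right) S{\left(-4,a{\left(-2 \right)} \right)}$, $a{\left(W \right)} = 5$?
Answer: $- \frac{286056}{47} - 2367908 i \sqrt{69} \approx -6086.3 - 1.9669 \cdot 10^{7} i$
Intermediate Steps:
$l = 18$ ($l = 6 - \left(4 + 0\right) \left(-3\right) = 6 - 4 \left(-3\right) = 6 - -12 = 6 + 12 = 18$)
$I{\left(q \right)} = \frac{18}{q}$
$\left(-1542 - 14350\right) \left(P{\left(-69 \right)} + I{\left(47 \right)}\right) = \left(-1542 - 14350\right) \left(149 \sqrt{-69} + \frac{18}{47}\right) = - 15892 \left(149 i \sqrt{69} + 18 \cdot \frac{1}{47}\right) = - 15892 \left(149 i \sqrt{69} + \frac{18}{47}\right) = - 15892 \left(\frac{18}{47} + 149 i \sqrt{69}\right) = - \frac{286056}{47} - 2367908 i \sqrt{69}$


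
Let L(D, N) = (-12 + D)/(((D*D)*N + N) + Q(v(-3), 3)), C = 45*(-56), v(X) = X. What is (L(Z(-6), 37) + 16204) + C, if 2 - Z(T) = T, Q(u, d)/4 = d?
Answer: 33074224/2417 ≈ 13684.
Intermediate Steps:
C = -2520
Q(u, d) = 4*d
Z(T) = 2 - T
L(D, N) = (-12 + D)/(12 + N + N*D²) (L(D, N) = (-12 + D)/(((D*D)*N + N) + 4*3) = (-12 + D)/((D²*N + N) + 12) = (-12 + D)/((N*D² + N) + 12) = (-12 + D)/((N + N*D²) + 12) = (-12 + D)/(12 + N + N*D²))
(L(Z(-6), 37) + 16204) + C = ((-12 + (2 - 1*(-6)))/(12 + 37 + 37*(2 - 1*(-6))²) + 16204) - 2520 = ((-12 + (2 + 6))/(12 + 37 + 37*(2 + 6)²) + 16204) - 2520 = ((-12 + 8)/(12 + 37 + 37*8²) + 16204) - 2520 = (-4/(12 + 37 + 37*64) + 16204) - 2520 = (-4/(12 + 37 + 2368) + 16204) - 2520 = (-4/2417 + 16204) - 2520 = 39165064/2417 - 2520 = 33074224/2417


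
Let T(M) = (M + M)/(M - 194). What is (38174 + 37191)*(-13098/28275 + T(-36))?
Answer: -490746734/43355 ≈ -11319.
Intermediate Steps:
T(M) = 2*M/(-194 + M) (T(M) = (2*M)/(-194 + M) = 2*M/(-194 + M))
(38174 + 37191)*(-13098/28275 + T(-36)) = (38174 + 37191)*(-13098/28275 + 2*(-36)/(-194 - 36)) = 75365*(-13098*1/28275 + 2*(-36)/(-230)) = 75365*(-4366/9425 + 2*(-36)*(-1/230)) = 75365*(-4366/9425 + 36/115) = 75365*(-32558/216775) = -490746734/43355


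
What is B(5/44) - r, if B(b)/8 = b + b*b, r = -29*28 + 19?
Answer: 192151/242 ≈ 794.01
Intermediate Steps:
r = -793 (r = -812 + 19 = -793)
B(b) = 8*b + 8*b² (B(b) = 8*(b + b*b) = 8*(b + b²) = 8*b + 8*b²)
B(5/44) - r = 8*(5/44)*(1 + 5/44) - 1*(-793) = 8*(5*(1/44))*(1 + 5*(1/44)) + 793 = 8*(5/44)*(1 + 5/44) + 793 = 8*(5/44)*(49/44) + 793 = 245/242 + 793 = 192151/242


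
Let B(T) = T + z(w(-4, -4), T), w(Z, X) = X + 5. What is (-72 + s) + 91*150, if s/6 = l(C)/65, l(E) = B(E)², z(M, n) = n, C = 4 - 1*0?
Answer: 882954/65 ≈ 13584.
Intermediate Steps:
C = 4 (C = 4 + 0 = 4)
w(Z, X) = 5 + X
B(T) = 2*T (B(T) = T + T = 2*T)
l(E) = 4*E² (l(E) = (2*E)² = 4*E²)
s = 384/65 (s = 6*((4*4²)/65) = 6*((4*16)*(1/65)) = 6*(64*(1/65)) = 6*(64/65) = 384/65 ≈ 5.9077)
(-72 + s) + 91*150 = (-72 + 384/65) + 91*150 = -4296/65 + 13650 = 882954/65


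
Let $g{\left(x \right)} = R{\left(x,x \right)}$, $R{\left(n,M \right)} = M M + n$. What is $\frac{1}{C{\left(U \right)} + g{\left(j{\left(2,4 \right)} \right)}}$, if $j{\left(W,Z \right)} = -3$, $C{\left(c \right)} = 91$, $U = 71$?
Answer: $\frac{1}{97} \approx 0.010309$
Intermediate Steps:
$R{\left(n,M \right)} = n + M^{2}$ ($R{\left(n,M \right)} = M^{2} + n = n + M^{2}$)
$g{\left(x \right)} = x + x^{2}$
$\frac{1}{C{\left(U \right)} + g{\left(j{\left(2,4 \right)} \right)}} = \frac{1}{91 - 3 \left(1 - 3\right)} = \frac{1}{91 - -6} = \frac{1}{91 + 6} = \frac{1}{97}$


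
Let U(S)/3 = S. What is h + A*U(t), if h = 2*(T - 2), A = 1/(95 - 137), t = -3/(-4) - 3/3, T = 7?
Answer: 561/56 ≈ 10.018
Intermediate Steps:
t = -¼ (t = -3*(-¼) - 3*⅓ = ¾ - 1 = -¼ ≈ -0.25000)
A = -1/42 (A = 1/(-42) = -1/42 ≈ -0.023810)
h = 10 (h = 2*(7 - 2) = 2*5 = 10)
U(S) = 3*S
h + A*U(t) = 10 - (-1)/(14*4) = 10 - 1/42*(-¾) = 10 + 1/56 = 561/56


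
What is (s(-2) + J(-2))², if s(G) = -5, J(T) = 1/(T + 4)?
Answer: 81/4 ≈ 20.250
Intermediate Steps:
J(T) = 1/(4 + T)
(s(-2) + J(-2))² = (-5 + 1/(4 - 2))² = (-5 + 1/2)² = (-5 + ½)² = (-9/2)² = 81/4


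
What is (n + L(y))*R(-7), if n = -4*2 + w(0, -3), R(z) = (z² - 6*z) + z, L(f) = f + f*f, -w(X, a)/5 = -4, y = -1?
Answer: 1008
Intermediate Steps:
w(X, a) = 20 (w(X, a) = -5*(-4) = 20)
L(f) = f + f²
R(z) = z² - 5*z
n = 12 (n = -4*2 + 20 = -8 + 20 = 12)
(n + L(y))*R(-7) = (12 - (1 - 1))*(-7*(-5 - 7)) = (12 - 1*0)*(-7*(-12)) = (12 + 0)*84 = 12*84 = 1008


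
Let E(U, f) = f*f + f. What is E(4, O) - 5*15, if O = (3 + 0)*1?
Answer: -63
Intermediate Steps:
O = 3 (O = 3*1 = 3)
E(U, f) = f + f**2 (E(U, f) = f**2 + f = f + f**2)
E(4, O) - 5*15 = 3*(1 + 3) - 5*15 = 3*4 - 75 = 12 - 75 = -63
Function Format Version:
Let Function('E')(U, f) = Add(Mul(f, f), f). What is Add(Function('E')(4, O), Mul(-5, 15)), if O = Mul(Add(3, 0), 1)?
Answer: -63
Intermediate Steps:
O = 3 (O = Mul(3, 1) = 3)
Function('E')(U, f) = Add(f, Pow(f, 2)) (Function('E')(U, f) = Add(Pow(f, 2), f) = Add(f, Pow(f, 2)))
Add(Function('E')(4, O), Mul(-5, 15)) = Add(Mul(3, Add(1, 3)), Mul(-5, 15)) = Add(Mul(3, 4), -75) = Add(12, -75) = -63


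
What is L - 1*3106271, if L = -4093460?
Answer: -7199731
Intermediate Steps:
L - 1*3106271 = -4093460 - 1*3106271 = -4093460 - 3106271 = -7199731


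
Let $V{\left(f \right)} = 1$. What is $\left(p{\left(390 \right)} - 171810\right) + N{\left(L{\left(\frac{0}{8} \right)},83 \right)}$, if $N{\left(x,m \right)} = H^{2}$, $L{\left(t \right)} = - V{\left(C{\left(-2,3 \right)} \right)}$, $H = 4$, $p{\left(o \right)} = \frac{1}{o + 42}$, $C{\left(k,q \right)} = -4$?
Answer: $- \frac{74215007}{432} \approx -1.7179 \cdot 10^{5}$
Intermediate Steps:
$p{\left(o \right)} = \frac{1}{42 + o}$
$L{\left(t \right)} = -1$ ($L{\left(t \right)} = \left(-1\right) 1 = -1$)
$N{\left(x,m \right)} = 16$ ($N{\left(x,m \right)} = 4^{2} = 16$)
$\left(p{\left(390 \right)} - 171810\right) + N{\left(L{\left(\frac{0}{8} \right)},83 \right)} = \left(\frac{1}{42 + 390} - 171810\right) + 16 = \left(\frac{1}{432} - 171810\right) + 16 = - \frac{74221919}{432} + 16 = - \frac{74215007}{432}$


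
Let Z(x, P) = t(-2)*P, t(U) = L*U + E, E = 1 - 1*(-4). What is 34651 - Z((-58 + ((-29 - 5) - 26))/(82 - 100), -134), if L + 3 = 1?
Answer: 35857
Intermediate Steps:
L = -2 (L = -3 + 1 = -2)
E = 5 (E = 1 + 4 = 5)
t(U) = 5 - 2*U (t(U) = -2*U + 5 = 5 - 2*U)
Z(x, P) = 9*P (Z(x, P) = (5 - 2*(-2))*P = (5 + 4)*P = 9*P)
34651 - Z((-58 + ((-29 - 5) - 26))/(82 - 100), -134) = 34651 - 9*(-134) = 34651 - 1*(-1206) = 34651 + 1206 = 35857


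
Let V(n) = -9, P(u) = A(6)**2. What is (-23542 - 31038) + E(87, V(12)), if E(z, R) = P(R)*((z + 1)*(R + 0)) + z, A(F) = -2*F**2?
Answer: -4160221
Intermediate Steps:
P(u) = 5184 (P(u) = (-2*6**2)**2 = (-2*36)**2 = (-72)**2 = 5184)
E(z, R) = z + 5184*R*(1 + z) (E(z, R) = 5184*((z + 1)*(R + 0)) + z = 5184*((1 + z)*R) + z = 5184*(R*(1 + z)) + z = 5184*R*(1 + z) + z = z + 5184*R*(1 + z))
(-23542 - 31038) + E(87, V(12)) = (-23542 - 31038) + (87 + 5184*(-9) + 5184*(-9)*87) = -54580 + (87 - 46656 - 4059072) = -54580 - 4105641 = -4160221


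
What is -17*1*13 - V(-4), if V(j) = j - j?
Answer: -221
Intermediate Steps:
V(j) = 0
-17*1*13 - V(-4) = -17*1*13 - 1*0 = -17*13 + 0 = -221 + 0 = -221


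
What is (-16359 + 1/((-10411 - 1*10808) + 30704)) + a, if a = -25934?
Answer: -401149104/9485 ≈ -42293.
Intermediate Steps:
(-16359 + 1/((-10411 - 1*10808) + 30704)) + a = (-16359 + 1/((-10411 - 1*10808) + 30704)) - 25934 = (-16359 + 1/((-10411 - 10808) + 30704)) - 25934 = (-16359 + 1/(-21219 + 30704)) - 25934 = (-16359 + 1/9485) - 25934 = -155165114/9485 - 25934 = -401149104/9485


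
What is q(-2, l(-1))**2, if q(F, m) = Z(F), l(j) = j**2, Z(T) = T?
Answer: 4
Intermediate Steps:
q(F, m) = F
q(-2, l(-1))**2 = (-2)**2 = 4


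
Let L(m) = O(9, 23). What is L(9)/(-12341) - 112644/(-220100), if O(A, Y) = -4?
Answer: 347755001/679063525 ≈ 0.51211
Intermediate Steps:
L(m) = -4
L(9)/(-12341) - 112644/(-220100) = -4/(-12341) - 112644/(-220100) = -4*(-1/12341) - 112644*(-1/220100) = 4/12341 + 28161/55025 = 347755001/679063525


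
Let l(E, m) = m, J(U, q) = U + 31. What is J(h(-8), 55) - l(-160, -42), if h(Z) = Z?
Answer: 65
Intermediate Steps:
J(U, q) = 31 + U
J(h(-8), 55) - l(-160, -42) = (31 - 8) - 1*(-42) = 23 + 42 = 65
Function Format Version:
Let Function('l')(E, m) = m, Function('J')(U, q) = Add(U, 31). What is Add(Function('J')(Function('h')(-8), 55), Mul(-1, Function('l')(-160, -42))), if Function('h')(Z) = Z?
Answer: 65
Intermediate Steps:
Function('J')(U, q) = Add(31, U)
Add(Function('J')(Function('h')(-8), 55), Mul(-1, Function('l')(-160, -42))) = Add(Add(31, -8), Mul(-1, -42)) = Add(23, 42) = 65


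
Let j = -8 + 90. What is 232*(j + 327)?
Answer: 94888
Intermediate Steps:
j = 82
232*(j + 327) = 232*(82 + 327) = 232*409 = 94888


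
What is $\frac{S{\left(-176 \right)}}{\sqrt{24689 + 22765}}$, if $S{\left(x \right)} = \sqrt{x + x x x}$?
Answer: $\frac{2 i \sqrt{133634778}}{2157} \approx 10.719 i$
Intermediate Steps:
$S{\left(x \right)} = \sqrt{x + x^{3}}$ ($S{\left(x \right)} = \sqrt{x + x^{2} x} = \sqrt{x + x^{3}}$)
$\frac{S{\left(-176 \right)}}{\sqrt{24689 + 22765}} = \frac{\sqrt{-176 + \left(-176\right)^{3}}}{\sqrt{24689 + 22765}} = \frac{\sqrt{-176 - 5451776}}{\sqrt{47454}} = \sqrt{-5451952} \frac{\sqrt{47454}}{47454} = 4 i \sqrt{340747} \frac{\sqrt{47454}}{47454} = \frac{2 i \sqrt{133634778}}{2157}$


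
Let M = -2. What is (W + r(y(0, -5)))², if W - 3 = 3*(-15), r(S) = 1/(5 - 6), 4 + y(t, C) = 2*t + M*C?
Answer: 1849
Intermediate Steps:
y(t, C) = -4 - 2*C + 2*t (y(t, C) = -4 + (2*t - 2*C) = -4 + (-2*C + 2*t) = -4 - 2*C + 2*t)
r(S) = -1 (r(S) = 1/(-1) = -1)
W = -42 (W = 3 + 3*(-15) = 3 - 45 = -42)
(W + r(y(0, -5)))² = (-42 - 1)² = (-43)² = 1849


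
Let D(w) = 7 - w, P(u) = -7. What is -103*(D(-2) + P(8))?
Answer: -206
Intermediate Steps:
-103*(D(-2) + P(8)) = -103*((7 - 1*(-2)) - 7) = -103*((7 + 2) - 7) = -103*(9 - 7) = -103*2 = -206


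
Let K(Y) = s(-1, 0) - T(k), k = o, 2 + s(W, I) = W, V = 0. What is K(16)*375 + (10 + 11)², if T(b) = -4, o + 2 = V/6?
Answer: 816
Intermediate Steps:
s(W, I) = -2 + W
o = -2 (o = -2 + 0/6 = -2 + 0*(⅙) = -2 + 0 = -2)
k = -2
K(Y) = 1 (K(Y) = (-2 - 1) - 1*(-4) = -3 + 4 = 1)
K(16)*375 + (10 + 11)² = 1*375 + (10 + 11)² = 375 + 21² = 375 + 441 = 816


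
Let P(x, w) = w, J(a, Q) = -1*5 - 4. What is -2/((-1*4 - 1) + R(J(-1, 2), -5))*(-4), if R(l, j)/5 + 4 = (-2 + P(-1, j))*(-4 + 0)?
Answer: 8/115 ≈ 0.069565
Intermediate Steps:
J(a, Q) = -9 (J(a, Q) = -5 - 4 = -9)
R(l, j) = 20 - 20*j (R(l, j) = -20 + 5*((-2 + j)*(-4 + 0)) = -20 + 5*((-2 + j)*(-4)) = -20 + 5*(8 - 4*j) = -20 + (40 - 20*j) = 20 - 20*j)
-2/((-1*4 - 1) + R(J(-1, 2), -5))*(-4) = -2/((-1*4 - 1) + (20 - 20*(-5)))*(-4) = -2/((-4 - 1) + (20 + 100))*(-4) = -2/(-5 + 120)*(-4) = -2/115*(-4) = 8/115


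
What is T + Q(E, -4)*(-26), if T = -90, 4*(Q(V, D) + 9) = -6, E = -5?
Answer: 183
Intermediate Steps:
Q(V, D) = -21/2 (Q(V, D) = -9 + (1/4)*(-6) = -9 - 3/2 = -21/2)
T + Q(E, -4)*(-26) = -90 - 21/2*(-26) = -90 + 273 = 183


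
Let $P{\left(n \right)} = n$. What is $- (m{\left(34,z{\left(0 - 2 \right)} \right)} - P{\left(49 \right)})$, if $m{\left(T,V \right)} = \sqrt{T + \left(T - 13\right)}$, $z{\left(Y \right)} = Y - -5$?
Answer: $49 - \sqrt{55} \approx 41.584$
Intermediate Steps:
$z{\left(Y \right)} = 5 + Y$ ($z{\left(Y \right)} = Y + 5 = 5 + Y$)
$m{\left(T,V \right)} = \sqrt{-13 + 2 T}$ ($m{\left(T,V \right)} = \sqrt{T + \left(-13 + T\right)} = \sqrt{-13 + 2 T}$)
$- (m{\left(34,z{\left(0 - 2 \right)} \right)} - P{\left(49 \right)}) = - (\sqrt{-13 + 2 \cdot 34} - 49) = - (\sqrt{-13 + 68} - 49) = - (\sqrt{55} - 49) = - (-49 + \sqrt{55}) = 49 - \sqrt{55}$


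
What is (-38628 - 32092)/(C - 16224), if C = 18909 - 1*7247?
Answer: 35360/2281 ≈ 15.502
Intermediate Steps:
C = 11662 (C = 18909 - 7247 = 11662)
(-38628 - 32092)/(C - 16224) = (-38628 - 32092)/(11662 - 16224) = -70720/(-4562) = -70720*(-1/4562) = 35360/2281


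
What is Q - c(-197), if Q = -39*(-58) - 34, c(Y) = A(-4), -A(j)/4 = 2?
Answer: 2236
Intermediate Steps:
A(j) = -8 (A(j) = -4*2 = -8)
c(Y) = -8
Q = 2228 (Q = 2262 - 34 = 2228)
Q - c(-197) = 2228 - 1*(-8) = 2228 + 8 = 2236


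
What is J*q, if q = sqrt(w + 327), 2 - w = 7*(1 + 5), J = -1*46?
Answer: -46*sqrt(287) ≈ -779.29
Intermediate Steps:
J = -46
w = -40 (w = 2 - 7*(1 + 5) = 2 - 7*6 = 2 - 1*42 = 2 - 42 = -40)
q = sqrt(287) (q = sqrt(-40 + 327) = sqrt(287) ≈ 16.941)
J*q = -46*sqrt(287)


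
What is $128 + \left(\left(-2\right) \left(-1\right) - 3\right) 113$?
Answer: $15$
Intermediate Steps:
$128 + \left(\left(-2\right) \left(-1\right) - 3\right) 113 = 128 + \left(2 - 3\right) 113 = 128 - 113 = 15$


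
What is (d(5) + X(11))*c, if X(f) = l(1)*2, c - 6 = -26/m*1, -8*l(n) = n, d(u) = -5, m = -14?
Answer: -165/4 ≈ -41.250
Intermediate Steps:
l(n) = -n/8
c = 55/7 (c = 6 - 26/(-14)*1 = 6 - 26*(-1/14)*1 = 6 + (13/7)*1 = 6 + 13/7 = 55/7 ≈ 7.8571)
X(f) = -¼ (X(f) = -⅛*1*2 = -⅛*2 = -¼)
(d(5) + X(11))*c = (-5 - ¼)*(55/7) = -21/4*55/7 = -165/4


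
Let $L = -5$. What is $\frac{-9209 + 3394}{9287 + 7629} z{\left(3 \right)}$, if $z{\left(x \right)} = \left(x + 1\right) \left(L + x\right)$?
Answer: $\frac{11630}{4229} \approx 2.7501$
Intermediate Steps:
$z{\left(x \right)} = \left(1 + x\right) \left(-5 + x\right)$ ($z{\left(x \right)} = \left(x + 1\right) \left(-5 + x\right) = \left(1 + x\right) \left(-5 + x\right)$)
$\frac{-9209 + 3394}{9287 + 7629} z{\left(3 \right)} = \frac{-9209 + 3394}{9287 + 7629} \left(-5 + 3^{2} - 12\right) = - \frac{5815}{16916} \left(-5 + 9 - 12\right) = \left(-5815\right) \frac{1}{16916} \left(-8\right) = \left(- \frac{5815}{16916}\right) \left(-8\right) = \frac{11630}{4229}$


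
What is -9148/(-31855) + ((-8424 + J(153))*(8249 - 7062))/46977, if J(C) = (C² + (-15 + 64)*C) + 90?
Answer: 284639871272/498817445 ≈ 570.63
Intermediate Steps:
J(C) = 90 + C² + 49*C (J(C) = (C² + 49*C) + 90 = 90 + C² + 49*C)
-9148/(-31855) + ((-8424 + J(153))*(8249 - 7062))/46977 = -9148/(-31855) + ((-8424 + (90 + 153² + 49*153))*(8249 - 7062))/46977 = -9148*(-1/31855) + ((-8424 + (90 + 23409 + 7497))*1187)*(1/46977) = 9148/31855 + ((-8424 + 30996)*1187)*(1/46977) = 9148/31855 + (22572*1187)*(1/46977) = 9148/31855 + 26792964*(1/46977) = 9148/31855 + 8930988/15659 = 284639871272/498817445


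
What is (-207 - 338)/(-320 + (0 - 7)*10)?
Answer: 109/78 ≈ 1.3974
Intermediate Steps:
(-207 - 338)/(-320 + (0 - 7)*10) = -545/(-320 - 7*10) = -545/(-320 - 70) = -545/(-390) = -545*(-1/390) = 109/78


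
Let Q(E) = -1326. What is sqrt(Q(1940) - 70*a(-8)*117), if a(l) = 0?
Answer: I*sqrt(1326) ≈ 36.414*I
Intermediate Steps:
sqrt(Q(1940) - 70*a(-8)*117) = sqrt(-1326 - 70*0*117) = sqrt(-1326 + 0*117) = sqrt(-1326 + 0) = sqrt(-1326) = I*sqrt(1326)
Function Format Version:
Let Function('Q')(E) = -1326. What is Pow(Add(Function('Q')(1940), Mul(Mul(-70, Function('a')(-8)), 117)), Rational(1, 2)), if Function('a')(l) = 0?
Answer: Mul(I, Pow(1326, Rational(1, 2))) ≈ Mul(36.414, I)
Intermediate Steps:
Pow(Add(Function('Q')(1940), Mul(Mul(-70, Function('a')(-8)), 117)), Rational(1, 2)) = Pow(Add(-1326, Mul(Mul(-70, 0), 117)), Rational(1, 2)) = Pow(Add(-1326, Mul(0, 117)), Rational(1, 2)) = Pow(Add(-1326, 0), Rational(1, 2)) = Pow(-1326, Rational(1, 2)) = Mul(I, Pow(1326, Rational(1, 2)))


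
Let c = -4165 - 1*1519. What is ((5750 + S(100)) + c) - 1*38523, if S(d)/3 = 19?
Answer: -38400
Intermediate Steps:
S(d) = 57 (S(d) = 3*19 = 57)
c = -5684 (c = -4165 - 1519 = -5684)
((5750 + S(100)) + c) - 1*38523 = ((5750 + 57) - 5684) - 1*38523 = (5807 - 5684) - 38523 = 123 - 38523 = -38400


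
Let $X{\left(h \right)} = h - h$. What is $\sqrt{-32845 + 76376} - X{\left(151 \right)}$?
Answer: $\sqrt{43531} \approx 208.64$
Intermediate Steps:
$X{\left(h \right)} = 0$
$\sqrt{-32845 + 76376} - X{\left(151 \right)} = \sqrt{-32845 + 76376} - 0 = \sqrt{43531} + 0 = \sqrt{43531}$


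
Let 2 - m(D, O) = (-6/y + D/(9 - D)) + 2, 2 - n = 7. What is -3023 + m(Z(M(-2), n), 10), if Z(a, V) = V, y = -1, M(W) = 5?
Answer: -42401/14 ≈ -3028.6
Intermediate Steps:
n = -5 (n = 2 - 1*7 = 2 - 7 = -5)
m(D, O) = -6 - D/(9 - D) (m(D, O) = 2 - ((-6/(-1) + D/(9 - D)) + 2) = 2 - ((-6*(-1) + D/(9 - D)) + 2) = 2 - ((6 + D/(9 - D)) + 2) = 2 - (8 + D/(9 - D)) = 2 + (-8 - D/(9 - D)) = -6 - D/(9 - D))
-3023 + m(Z(M(-2), n), 10) = -3023 + (54 - 5*(-5))/(-9 - 5) = -3023 + (54 + 25)/(-14) = -3023 - 1/14*79 = -3023 - 79/14 = -42401/14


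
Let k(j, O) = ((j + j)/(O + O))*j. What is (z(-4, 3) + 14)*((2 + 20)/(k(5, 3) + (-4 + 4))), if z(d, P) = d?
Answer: 132/5 ≈ 26.400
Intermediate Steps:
k(j, O) = j**2/O (k(j, O) = ((2*j)/((2*O)))*j = ((2*j)*(1/(2*O)))*j = (j/O)*j = j**2/O)
(z(-4, 3) + 14)*((2 + 20)/(k(5, 3) + (-4 + 4))) = (-4 + 14)*((2 + 20)/(5**2/3 + (-4 + 4))) = 10*(22/((1/3)*25 + 0)) = 10*(22/(25/3 + 0)) = 10*(22/(25/3)) = 10*(22*(3/25)) = 10*(66/25) = 132/5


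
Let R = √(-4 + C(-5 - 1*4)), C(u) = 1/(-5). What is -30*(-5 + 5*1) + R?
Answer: I*√105/5 ≈ 2.0494*I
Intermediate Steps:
C(u) = -⅕
R = I*√105/5 (R = √(-4 - ⅕) = √(-21/5) = I*√105/5 ≈ 2.0494*I)
-30*(-5 + 5*1) + R = -30*(-5 + 5*1) + I*√105/5 = -30*(-5 + 5) + I*√105/5 = -30*0 + I*√105/5 = 0 + I*√105/5 = I*√105/5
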